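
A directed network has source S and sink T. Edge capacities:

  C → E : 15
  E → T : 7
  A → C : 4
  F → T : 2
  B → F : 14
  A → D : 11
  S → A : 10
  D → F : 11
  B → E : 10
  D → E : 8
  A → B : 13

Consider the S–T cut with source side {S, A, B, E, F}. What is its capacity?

24

Edges leaving {S, A, B, E, F}: A→C (4), A→D (11), E→T (7), F→T (2).
Cut capacity = 4 + 11 + 7 + 2 = 24.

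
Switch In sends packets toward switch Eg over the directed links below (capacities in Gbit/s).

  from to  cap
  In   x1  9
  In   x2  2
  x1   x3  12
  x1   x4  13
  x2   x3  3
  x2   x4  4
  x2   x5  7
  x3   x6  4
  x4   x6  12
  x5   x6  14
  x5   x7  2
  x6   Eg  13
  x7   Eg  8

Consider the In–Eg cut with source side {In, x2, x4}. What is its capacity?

31

Edges leaving {In, x2, x4}: In→x1 (9), x2→x3 (3), x2→x5 (7), x4→x6 (12).
Cut capacity = 9 + 3 + 7 + 12 = 31.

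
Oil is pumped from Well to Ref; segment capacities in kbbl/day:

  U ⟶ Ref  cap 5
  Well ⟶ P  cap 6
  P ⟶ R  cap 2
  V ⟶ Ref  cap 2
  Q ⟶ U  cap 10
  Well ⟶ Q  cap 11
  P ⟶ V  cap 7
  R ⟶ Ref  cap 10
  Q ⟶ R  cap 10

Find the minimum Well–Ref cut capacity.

15

Augment Well→P→R→Ref: bottleneck 2, flow now 2.
Augment Well→P→V→Ref: bottleneck 2, flow now 4.
Augment Well→Q→R→Ref: bottleneck 8, flow now 12.
Augment Well→Q→U→Ref: bottleneck 3, flow now 15.
No augmenting path remains; maximum flow = 15.
By max-flow min-cut, the minimum cut capacity equals the max flow.
In the residual graph, reachable from Well: {Well, P, V}.
Min-cut edges: Well→Q (11), P→R (2), V→Ref (2); capacity 11 + 2 + 2 = 15.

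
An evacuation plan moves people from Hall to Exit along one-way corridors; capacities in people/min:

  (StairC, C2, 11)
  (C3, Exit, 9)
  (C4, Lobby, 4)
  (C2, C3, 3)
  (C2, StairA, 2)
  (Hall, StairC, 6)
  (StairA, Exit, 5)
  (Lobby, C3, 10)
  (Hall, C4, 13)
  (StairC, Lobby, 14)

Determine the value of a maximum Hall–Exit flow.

10

Augment Hall→StairC→C2→C3→Exit: bottleneck 3, flow now 3.
Augment Hall→StairC→C2→StairA→Exit: bottleneck 2, flow now 5.
Augment Hall→StairC→Lobby→C3→Exit: bottleneck 1, flow now 6.
Augment Hall→C4→Lobby→C3→Exit: bottleneck 4, flow now 10.
No augmenting path remains; maximum flow = 10.
In the residual graph, reachable from Hall: {Hall, C4}.
Min-cut edges: Hall→StairC (6), C4→Lobby (4); capacity 6 + 4 = 10.
This cut is saturated, so no flow can exceed 10.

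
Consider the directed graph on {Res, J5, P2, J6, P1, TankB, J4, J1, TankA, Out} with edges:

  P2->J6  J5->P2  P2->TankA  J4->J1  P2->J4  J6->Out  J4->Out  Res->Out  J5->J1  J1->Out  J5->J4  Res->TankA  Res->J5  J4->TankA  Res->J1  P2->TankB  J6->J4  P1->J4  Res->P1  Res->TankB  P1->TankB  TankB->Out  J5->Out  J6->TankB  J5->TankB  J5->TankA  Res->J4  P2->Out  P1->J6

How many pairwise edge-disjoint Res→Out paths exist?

6

Assign every edge capacity 1; by Menger, the answer equals the max flow.
Path Res→Out (+1); total 1.
Path Res→J5→Out (+1); total 2.
Path Res→TankB→Out (+1); total 3.
Path Res→J4→Out (+1); total 4.
Path Res→J1→Out (+1); total 5.
Path Res→P1→J6→Out (+1); total 6.
No residual Res→Out path; max flow = 6.
Certifying cut of size 6: {Res→J1, Res→J4, Res→J5, Res→Out, Res→P1, Res→TankB}.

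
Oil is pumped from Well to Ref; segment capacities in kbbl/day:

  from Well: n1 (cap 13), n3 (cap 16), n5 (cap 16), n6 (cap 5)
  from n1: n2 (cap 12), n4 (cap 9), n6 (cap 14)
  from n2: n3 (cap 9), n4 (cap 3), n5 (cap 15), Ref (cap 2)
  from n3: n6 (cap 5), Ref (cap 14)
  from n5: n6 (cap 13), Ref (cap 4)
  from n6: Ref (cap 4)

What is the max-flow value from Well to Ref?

Augment Well→n3→Ref: bottleneck 14, flow now 14.
Augment Well→n5→Ref: bottleneck 4, flow now 18.
Augment Well→n6→Ref: bottleneck 4, flow now 22.
Augment Well→n1→n2→Ref: bottleneck 2, flow now 24.
No augmenting path remains; maximum flow = 24.
In the residual graph, reachable from Well: {Well, n1, n2, n3, n4, n5, n6}.
Min-cut edges: n2→Ref (2), n3→Ref (14), n5→Ref (4), n6→Ref (4); capacity 2 + 14 + 4 + 4 = 24.
This cut is saturated, so no flow can exceed 24.

24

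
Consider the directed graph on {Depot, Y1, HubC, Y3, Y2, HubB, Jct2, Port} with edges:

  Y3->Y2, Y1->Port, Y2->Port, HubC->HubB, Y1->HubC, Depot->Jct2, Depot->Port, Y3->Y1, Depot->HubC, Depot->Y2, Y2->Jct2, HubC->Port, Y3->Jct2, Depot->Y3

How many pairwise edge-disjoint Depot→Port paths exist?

Assign every edge capacity 1; by Menger, the answer equals the max flow.
Path Depot→Port (+1); total 1.
Path Depot→HubC→Port (+1); total 2.
Path Depot→Y2→Port (+1); total 3.
Path Depot→Y3→Y1→Port (+1); total 4.
No residual Depot→Port path; max flow = 4.
Certifying cut of size 4: {Depot→HubC, Depot→Port, Depot→Y2, Depot→Y3}.

4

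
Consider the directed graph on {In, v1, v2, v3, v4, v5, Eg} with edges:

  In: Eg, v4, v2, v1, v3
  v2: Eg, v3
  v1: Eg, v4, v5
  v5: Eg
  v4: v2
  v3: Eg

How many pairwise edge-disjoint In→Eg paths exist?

Assign every edge capacity 1; by Menger, the answer equals the max flow.
Path In→Eg (+1); total 1.
Path In→v1→Eg (+1); total 2.
Path In→v2→Eg (+1); total 3.
Path In→v3→Eg (+1); total 4.
No residual In→Eg path; max flow = 4.
Certifying cut of size 4: {In→Eg, In→v1, v2→Eg, v3→Eg}.

4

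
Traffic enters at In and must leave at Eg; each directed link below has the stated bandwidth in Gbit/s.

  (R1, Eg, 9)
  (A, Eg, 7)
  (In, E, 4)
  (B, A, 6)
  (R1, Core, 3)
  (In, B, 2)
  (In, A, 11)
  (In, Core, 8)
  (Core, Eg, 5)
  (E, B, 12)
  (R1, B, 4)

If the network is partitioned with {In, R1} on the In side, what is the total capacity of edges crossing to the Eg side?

41

Edges leaving {In, R1}: In→Core (8), In→E (4), In→B (2), In→A (11), R1→Core (3), R1→B (4), R1→Eg (9).
Cut capacity = 8 + 4 + 2 + 11 + 3 + 4 + 9 = 41.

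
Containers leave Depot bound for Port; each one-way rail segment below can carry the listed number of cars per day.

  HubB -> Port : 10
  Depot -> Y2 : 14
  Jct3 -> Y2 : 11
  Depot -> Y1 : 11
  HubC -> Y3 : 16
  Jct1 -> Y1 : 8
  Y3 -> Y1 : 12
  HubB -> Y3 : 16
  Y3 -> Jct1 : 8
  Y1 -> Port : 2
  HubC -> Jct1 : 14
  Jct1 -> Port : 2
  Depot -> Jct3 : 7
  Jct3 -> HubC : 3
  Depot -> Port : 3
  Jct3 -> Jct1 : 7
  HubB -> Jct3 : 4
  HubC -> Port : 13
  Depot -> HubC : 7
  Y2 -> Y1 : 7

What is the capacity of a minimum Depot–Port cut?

17

Augment Depot→Port: bottleneck 3, flow now 3.
Augment Depot→HubC→Port: bottleneck 7, flow now 10.
Augment Depot→Y1→Port: bottleneck 2, flow now 12.
Augment Depot→Jct3→HubC→Port: bottleneck 3, flow now 15.
Augment Depot→Jct3→Jct1→Port: bottleneck 2, flow now 17.
No augmenting path remains; maximum flow = 17.
By max-flow min-cut, the minimum cut capacity equals the max flow.
In the residual graph, reachable from Depot: {Depot, Jct3, Y2, Jct1, Y1}.
Min-cut edges: Depot→HubC (7), Depot→Port (3), Jct3→HubC (3), Jct1→Port (2), Y1→Port (2); capacity 7 + 3 + 3 + 2 + 2 = 17.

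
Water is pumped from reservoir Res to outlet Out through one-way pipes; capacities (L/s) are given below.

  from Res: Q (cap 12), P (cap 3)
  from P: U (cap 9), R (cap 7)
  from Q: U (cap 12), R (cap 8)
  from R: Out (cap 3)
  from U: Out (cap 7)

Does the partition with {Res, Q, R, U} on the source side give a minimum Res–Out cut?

No — its capacity is 13, but the minimum cut has capacity 10.

Given cut capacity: 3 + 3 + 7 = 13.
Augment Res→P→R→Out: bottleneck 3, flow now 3.
Augment Res→Q→U→Out: bottleneck 7, flow now 10.
No augmenting path remains; maximum flow = 10.
In the residual graph, reachable from Res: {Res, P, Q, R, U}.
Min-cut edges: R→Out (3), U→Out (7); capacity 3 + 7 = 10.
Cut capacity 13 exceeds the max flow 10, so it is not minimum.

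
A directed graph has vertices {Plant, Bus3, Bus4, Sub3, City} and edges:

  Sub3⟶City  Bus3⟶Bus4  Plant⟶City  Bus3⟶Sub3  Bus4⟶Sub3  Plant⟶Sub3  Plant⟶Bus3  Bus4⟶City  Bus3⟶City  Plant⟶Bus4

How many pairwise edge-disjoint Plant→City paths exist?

Assign every edge capacity 1; by Menger, the answer equals the max flow.
Path Plant→City (+1); total 1.
Path Plant→Bus3→City (+1); total 2.
Path Plant→Bus4→City (+1); total 3.
Path Plant→Sub3→City (+1); total 4.
No residual Plant→City path; max flow = 4.
Certifying cut of size 4: {Plant→Bus3, Plant→Bus4, Plant→City, Plant→Sub3}.

4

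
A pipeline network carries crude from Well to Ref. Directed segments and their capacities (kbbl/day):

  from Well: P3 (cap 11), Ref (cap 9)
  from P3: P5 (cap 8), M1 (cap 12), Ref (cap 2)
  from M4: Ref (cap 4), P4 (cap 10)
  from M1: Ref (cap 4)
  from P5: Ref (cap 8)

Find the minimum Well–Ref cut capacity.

Augment Well→Ref: bottleneck 9, flow now 9.
Augment Well→P3→Ref: bottleneck 2, flow now 11.
Augment Well→P3→M1→Ref: bottleneck 4, flow now 15.
Augment Well→P3→P5→Ref: bottleneck 5, flow now 20.
No augmenting path remains; maximum flow = 20.
By max-flow min-cut, the minimum cut capacity equals the max flow.
In the residual graph, reachable from Well: {Well}.
Min-cut edges: Well→P3 (11), Well→Ref (9); capacity 11 + 9 = 20.

20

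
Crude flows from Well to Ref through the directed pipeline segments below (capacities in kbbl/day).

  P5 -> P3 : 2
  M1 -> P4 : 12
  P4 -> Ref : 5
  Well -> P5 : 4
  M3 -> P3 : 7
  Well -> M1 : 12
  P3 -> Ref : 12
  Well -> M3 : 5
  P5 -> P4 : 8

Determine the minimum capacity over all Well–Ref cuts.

12

Augment Well→P5→P3→Ref: bottleneck 2, flow now 2.
Augment Well→P5→P4→Ref: bottleneck 2, flow now 4.
Augment Well→M3→P3→Ref: bottleneck 5, flow now 9.
Augment Well→M1→P4→Ref: bottleneck 3, flow now 12.
No augmenting path remains; maximum flow = 12.
By max-flow min-cut, the minimum cut capacity equals the max flow.
In the residual graph, reachable from Well: {Well, P5, M1, P4}.
Min-cut edges: Well→M3 (5), P5→P3 (2), P4→Ref (5); capacity 5 + 2 + 5 = 12.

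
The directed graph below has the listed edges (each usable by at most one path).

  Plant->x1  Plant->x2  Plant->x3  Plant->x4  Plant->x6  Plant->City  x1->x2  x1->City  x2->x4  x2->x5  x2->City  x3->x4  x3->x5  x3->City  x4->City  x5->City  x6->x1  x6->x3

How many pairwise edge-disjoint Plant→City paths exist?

Assign every edge capacity 1; by Menger, the answer equals the max flow.
Path Plant→City (+1); total 1.
Path Plant→x1→City (+1); total 2.
Path Plant→x2→City (+1); total 3.
Path Plant→x3→City (+1); total 4.
Path Plant→x4→City (+1); total 5.
Path Plant→x6→x3→x5→City (+1); total 6.
No residual Plant→City path; max flow = 6.
Certifying cut of size 6: {Plant→City, Plant→x1, Plant→x2, Plant→x3, Plant→x4, Plant→x6}.

6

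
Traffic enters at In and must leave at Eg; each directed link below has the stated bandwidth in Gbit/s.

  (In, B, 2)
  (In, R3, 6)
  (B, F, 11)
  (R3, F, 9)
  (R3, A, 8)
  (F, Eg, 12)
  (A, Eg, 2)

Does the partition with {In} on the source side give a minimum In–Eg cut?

Given cut capacity: 2 + 6 = 8.
Augment In→B→F→Eg: bottleneck 2, flow now 2.
Augment In→R3→F→Eg: bottleneck 6, flow now 8.
No augmenting path remains; maximum flow = 8.
Cut capacity 8 equals the max flow, so it is a minimum cut.

Yes — it is a minimum cut (capacity 8).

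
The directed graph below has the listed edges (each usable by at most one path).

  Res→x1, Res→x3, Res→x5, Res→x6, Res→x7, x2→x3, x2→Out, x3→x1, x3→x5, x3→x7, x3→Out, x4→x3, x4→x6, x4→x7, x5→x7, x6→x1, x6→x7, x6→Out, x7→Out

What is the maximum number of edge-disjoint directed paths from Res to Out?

Assign every edge capacity 1; by Menger, the answer equals the max flow.
Path Res→x3→Out (+1); total 1.
Path Res→x6→Out (+1); total 2.
Path Res→x7→Out (+1); total 3.
No residual Res→Out path; max flow = 3.
Certifying cut of size 3: {Res→x3, Res→x6, x7→Out}.

3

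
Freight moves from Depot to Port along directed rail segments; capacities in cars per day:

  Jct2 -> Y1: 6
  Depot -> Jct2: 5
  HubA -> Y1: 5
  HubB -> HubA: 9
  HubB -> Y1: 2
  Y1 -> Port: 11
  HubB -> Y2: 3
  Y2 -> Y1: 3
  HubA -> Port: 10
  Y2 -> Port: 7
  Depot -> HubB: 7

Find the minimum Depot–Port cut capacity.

Augment Depot→Jct2→Y1→Port: bottleneck 5, flow now 5.
Augment Depot→HubB→Y2→Port: bottleneck 3, flow now 8.
Augment Depot→HubB→HubA→Port: bottleneck 4, flow now 12.
No augmenting path remains; maximum flow = 12.
By max-flow min-cut, the minimum cut capacity equals the max flow.
In the residual graph, reachable from Depot: {Depot}.
Min-cut edges: Depot→Jct2 (5), Depot→HubB (7); capacity 5 + 7 = 12.

12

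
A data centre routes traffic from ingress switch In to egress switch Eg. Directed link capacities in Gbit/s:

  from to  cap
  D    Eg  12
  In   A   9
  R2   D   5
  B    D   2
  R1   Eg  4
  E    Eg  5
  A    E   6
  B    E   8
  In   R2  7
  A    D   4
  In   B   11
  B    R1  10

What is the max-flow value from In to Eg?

Augment In→R2→D→Eg: bottleneck 5, flow now 5.
Augment In→A→E→Eg: bottleneck 5, flow now 10.
Augment In→A→D→Eg: bottleneck 4, flow now 14.
Augment In→B→D→Eg: bottleneck 2, flow now 16.
Augment In→B→R1→Eg: bottleneck 4, flow now 20.
No augmenting path remains; maximum flow = 20.
In the residual graph, reachable from In: {In, R2, A, B, E, R1}.
Min-cut edges: R2→D (5), A→D (4), B→D (2), E→Eg (5), R1→Eg (4); capacity 5 + 4 + 2 + 5 + 4 = 20.
This cut is saturated, so no flow can exceed 20.

20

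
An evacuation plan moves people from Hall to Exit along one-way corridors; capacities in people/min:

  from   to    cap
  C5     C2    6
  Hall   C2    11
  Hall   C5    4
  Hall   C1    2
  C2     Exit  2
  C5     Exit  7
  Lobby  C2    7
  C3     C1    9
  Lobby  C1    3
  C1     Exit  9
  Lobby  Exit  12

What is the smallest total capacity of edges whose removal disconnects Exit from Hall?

8

Augment Hall→C5→Exit: bottleneck 4, flow now 4.
Augment Hall→C1→Exit: bottleneck 2, flow now 6.
Augment Hall→C2→Exit: bottleneck 2, flow now 8.
No augmenting path remains; maximum flow = 8.
By max-flow min-cut, the minimum cut capacity equals the max flow.
In the residual graph, reachable from Hall: {Hall, C2}.
Min-cut edges: Hall→C5 (4), Hall→C1 (2), C2→Exit (2); capacity 4 + 2 + 2 = 8.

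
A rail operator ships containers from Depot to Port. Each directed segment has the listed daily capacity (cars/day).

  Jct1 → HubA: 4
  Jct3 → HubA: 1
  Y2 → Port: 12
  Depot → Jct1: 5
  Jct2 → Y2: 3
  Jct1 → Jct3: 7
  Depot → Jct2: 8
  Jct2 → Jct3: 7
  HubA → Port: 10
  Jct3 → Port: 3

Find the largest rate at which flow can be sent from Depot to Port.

11

Augment Depot→Jct2→Jct3→Port: bottleneck 3, flow now 3.
Augment Depot→Jct2→Y2→Port: bottleneck 3, flow now 6.
Augment Depot→Jct1→HubA→Port: bottleneck 4, flow now 10.
Augment Depot→Jct2→Jct3→HubA→Port: bottleneck 1, flow now 11.
No augmenting path remains; maximum flow = 11.
In the residual graph, reachable from Depot: {Depot, Jct2, Jct1, Jct3}.
Min-cut edges: Jct2→Y2 (3), Jct1→HubA (4), Jct3→HubA (1), Jct3→Port (3); capacity 3 + 4 + 1 + 3 = 11.
This cut is saturated, so no flow can exceed 11.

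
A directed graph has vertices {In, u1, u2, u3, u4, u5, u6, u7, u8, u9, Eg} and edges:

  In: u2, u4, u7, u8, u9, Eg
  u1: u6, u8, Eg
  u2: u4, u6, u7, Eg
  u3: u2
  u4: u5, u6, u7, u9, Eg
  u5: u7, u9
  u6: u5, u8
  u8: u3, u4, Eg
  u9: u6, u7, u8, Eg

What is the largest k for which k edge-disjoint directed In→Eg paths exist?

Assign every edge capacity 1; by Menger, the answer equals the max flow.
Path In→Eg (+1); total 1.
Path In→u2→Eg (+1); total 2.
Path In→u4→Eg (+1); total 3.
Path In→u8→Eg (+1); total 4.
Path In→u9→Eg (+1); total 5.
No residual In→Eg path; max flow = 5.
Certifying cut of size 5: {In→Eg, In→u2, In→u4, In→u8, In→u9}.

5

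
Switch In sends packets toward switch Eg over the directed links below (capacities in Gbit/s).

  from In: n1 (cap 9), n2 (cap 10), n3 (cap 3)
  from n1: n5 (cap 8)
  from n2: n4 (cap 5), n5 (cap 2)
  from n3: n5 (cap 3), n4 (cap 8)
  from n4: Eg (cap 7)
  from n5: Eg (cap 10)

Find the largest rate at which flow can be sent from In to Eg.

Augment In→n1→n5→Eg: bottleneck 8, flow now 8.
Augment In→n2→n4→Eg: bottleneck 5, flow now 13.
Augment In→n2→n5→Eg: bottleneck 2, flow now 15.
Augment In→n3→n4→Eg: bottleneck 2, flow now 17.
No augmenting path remains; maximum flow = 17.
In the residual graph, reachable from In: {In, n1, n2, n3, n4, n5}.
Min-cut edges: n4→Eg (7), n5→Eg (10); capacity 7 + 10 = 17.
This cut is saturated, so no flow can exceed 17.

17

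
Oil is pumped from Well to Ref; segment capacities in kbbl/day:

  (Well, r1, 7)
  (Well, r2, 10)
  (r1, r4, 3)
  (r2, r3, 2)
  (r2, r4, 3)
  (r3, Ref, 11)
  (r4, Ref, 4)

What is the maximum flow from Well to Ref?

Augment Well→r1→r4→Ref: bottleneck 3, flow now 3.
Augment Well→r2→r3→Ref: bottleneck 2, flow now 5.
Augment Well→r2→r4→Ref: bottleneck 1, flow now 6.
No augmenting path remains; maximum flow = 6.
In the residual graph, reachable from Well: {Well, r1, r2, r4}.
Min-cut edges: r2→r3 (2), r4→Ref (4); capacity 2 + 4 = 6.
This cut is saturated, so no flow can exceed 6.

6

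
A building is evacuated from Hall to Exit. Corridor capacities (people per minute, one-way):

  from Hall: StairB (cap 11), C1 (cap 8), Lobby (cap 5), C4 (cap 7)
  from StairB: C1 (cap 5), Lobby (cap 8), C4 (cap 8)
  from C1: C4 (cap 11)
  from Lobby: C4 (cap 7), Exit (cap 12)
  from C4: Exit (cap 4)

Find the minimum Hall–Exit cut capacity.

Augment Hall→Lobby→Exit: bottleneck 5, flow now 5.
Augment Hall→C4→Exit: bottleneck 4, flow now 9.
Augment Hall→StairB→Lobby→Exit: bottleneck 7, flow now 16.
No augmenting path remains; maximum flow = 16.
By max-flow min-cut, the minimum cut capacity equals the max flow.
In the residual graph, reachable from Hall: {Hall, StairB, C1, Lobby, C4}.
Min-cut edges: Lobby→Exit (12), C4→Exit (4); capacity 12 + 4 = 16.

16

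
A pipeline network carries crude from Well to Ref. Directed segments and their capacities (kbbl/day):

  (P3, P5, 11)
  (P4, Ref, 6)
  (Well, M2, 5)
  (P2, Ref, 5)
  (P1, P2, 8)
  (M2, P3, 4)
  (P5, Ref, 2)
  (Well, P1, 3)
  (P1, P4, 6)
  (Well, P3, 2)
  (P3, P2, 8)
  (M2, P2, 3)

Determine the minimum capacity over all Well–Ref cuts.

Augment Well→P1→P2→Ref: bottleneck 3, flow now 3.
Augment Well→M2→P2→Ref: bottleneck 2, flow now 5.
Augment Well→P3→P5→Ref: bottleneck 2, flow now 7.
Augment Well→M2→P2→P1→P4→Ref: bottleneck 1, flow now 8. (uses reverse residual edge)
Augment Well→M2→P3→P2→P1→P4→Ref: bottleneck 2, flow now 10. (uses reverse residual edge)
No augmenting path remains; maximum flow = 10.
By max-flow min-cut, the minimum cut capacity equals the max flow.
In the residual graph, reachable from Well: {Well}.
Min-cut edges: Well→P1 (3), Well→M2 (5), Well→P3 (2); capacity 3 + 5 + 2 = 10.

10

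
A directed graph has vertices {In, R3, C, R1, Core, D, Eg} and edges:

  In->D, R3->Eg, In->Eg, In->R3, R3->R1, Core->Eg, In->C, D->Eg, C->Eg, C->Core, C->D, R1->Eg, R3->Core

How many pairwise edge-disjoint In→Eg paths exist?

Assign every edge capacity 1; by Menger, the answer equals the max flow.
Path In→Eg (+1); total 1.
Path In→R3→Eg (+1); total 2.
Path In→C→Eg (+1); total 3.
Path In→D→Eg (+1); total 4.
No residual In→Eg path; max flow = 4.
Certifying cut of size 4: {In→C, In→D, In→Eg, In→R3}.

4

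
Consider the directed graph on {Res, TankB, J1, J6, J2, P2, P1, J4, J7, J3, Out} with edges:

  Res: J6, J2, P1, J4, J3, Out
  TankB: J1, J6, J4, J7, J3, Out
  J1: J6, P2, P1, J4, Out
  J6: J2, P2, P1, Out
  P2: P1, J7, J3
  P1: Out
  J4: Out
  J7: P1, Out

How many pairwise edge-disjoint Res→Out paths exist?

Assign every edge capacity 1; by Menger, the answer equals the max flow.
Path Res→Out (+1); total 1.
Path Res→J6→Out (+1); total 2.
Path Res→P1→Out (+1); total 3.
Path Res→J4→Out (+1); total 4.
No residual Res→Out path; max flow = 4.
Certifying cut of size 4: {Res→J4, Res→J6, Res→Out, Res→P1}.

4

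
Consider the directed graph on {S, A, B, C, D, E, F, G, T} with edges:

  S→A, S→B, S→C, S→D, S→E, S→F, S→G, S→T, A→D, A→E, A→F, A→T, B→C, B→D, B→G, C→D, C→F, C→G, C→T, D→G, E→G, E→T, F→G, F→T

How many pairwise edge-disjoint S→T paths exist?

5

Assign every edge capacity 1; by Menger, the answer equals the max flow.
Path S→T (+1); total 1.
Path S→A→T (+1); total 2.
Path S→C→T (+1); total 3.
Path S→E→T (+1); total 4.
Path S→F→T (+1); total 5.
No residual S→T path; max flow = 5.
Certifying cut of size 5: {C→T, F→T, S→A, S→E, S→T}.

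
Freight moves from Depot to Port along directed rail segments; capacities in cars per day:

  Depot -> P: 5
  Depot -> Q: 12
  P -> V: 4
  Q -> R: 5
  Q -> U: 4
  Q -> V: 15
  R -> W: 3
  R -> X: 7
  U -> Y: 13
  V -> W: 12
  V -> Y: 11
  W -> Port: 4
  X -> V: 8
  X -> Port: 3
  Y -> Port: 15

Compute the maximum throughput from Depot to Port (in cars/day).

16

Augment Depot→P→V→W→Port: bottleneck 4, flow now 4.
Augment Depot→Q→R→X→Port: bottleneck 3, flow now 7.
Augment Depot→Q→U→Y→Port: bottleneck 4, flow now 11.
Augment Depot→Q→V→Y→Port: bottleneck 5, flow now 16.
No augmenting path remains; maximum flow = 16.
In the residual graph, reachable from Depot: {Depot, P}.
Min-cut edges: Depot→Q (12), P→V (4); capacity 12 + 4 = 16.
This cut is saturated, so no flow can exceed 16.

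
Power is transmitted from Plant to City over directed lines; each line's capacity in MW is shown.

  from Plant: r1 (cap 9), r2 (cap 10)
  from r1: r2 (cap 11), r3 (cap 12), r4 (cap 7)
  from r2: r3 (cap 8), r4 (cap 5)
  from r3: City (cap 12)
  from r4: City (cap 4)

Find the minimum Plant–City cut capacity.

16

Augment Plant→r1→r3→City: bottleneck 9, flow now 9.
Augment Plant→r2→r3→City: bottleneck 3, flow now 12.
Augment Plant→r2→r4→City: bottleneck 4, flow now 16.
No augmenting path remains; maximum flow = 16.
By max-flow min-cut, the minimum cut capacity equals the max flow.
In the residual graph, reachable from Plant: {Plant, r1, r2, r3, r4}.
Min-cut edges: r3→City (12), r4→City (4); capacity 12 + 4 = 16.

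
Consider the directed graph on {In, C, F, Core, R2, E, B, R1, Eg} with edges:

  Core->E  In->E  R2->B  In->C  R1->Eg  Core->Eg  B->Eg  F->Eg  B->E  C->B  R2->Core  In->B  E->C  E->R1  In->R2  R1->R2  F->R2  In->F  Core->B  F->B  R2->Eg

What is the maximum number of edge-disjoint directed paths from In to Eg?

4

Assign every edge capacity 1; by Menger, the answer equals the max flow.
Path In→F→Eg (+1); total 1.
Path In→R2→Eg (+1); total 2.
Path In→B→Eg (+1); total 3.
Path In→E→R1→Eg (+1); total 4.
No residual In→Eg path; max flow = 4.
Certifying cut of size 4: {B→Eg, E→R1, In→F, In→R2}.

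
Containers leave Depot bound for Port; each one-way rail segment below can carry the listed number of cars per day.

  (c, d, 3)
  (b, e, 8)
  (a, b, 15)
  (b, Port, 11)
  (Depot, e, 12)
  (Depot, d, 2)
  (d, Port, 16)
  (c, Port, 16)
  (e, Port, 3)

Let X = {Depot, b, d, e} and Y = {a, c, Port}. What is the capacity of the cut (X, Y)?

30

Edges leaving {Depot, b, d, e}: b→Port (11), d→Port (16), e→Port (3).
Cut capacity = 11 + 16 + 3 = 30.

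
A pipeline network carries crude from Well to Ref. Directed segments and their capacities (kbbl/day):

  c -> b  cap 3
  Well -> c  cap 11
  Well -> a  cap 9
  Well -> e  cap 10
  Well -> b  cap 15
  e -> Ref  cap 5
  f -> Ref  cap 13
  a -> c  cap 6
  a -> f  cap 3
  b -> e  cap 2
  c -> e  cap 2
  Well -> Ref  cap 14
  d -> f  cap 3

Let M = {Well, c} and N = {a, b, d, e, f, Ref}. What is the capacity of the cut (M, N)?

Edges leaving {Well, c}: Well→a (9), Well→b (15), Well→e (10), Well→Ref (14), c→b (3), c→e (2).
Cut capacity = 9 + 15 + 10 + 14 + 3 + 2 = 53.

53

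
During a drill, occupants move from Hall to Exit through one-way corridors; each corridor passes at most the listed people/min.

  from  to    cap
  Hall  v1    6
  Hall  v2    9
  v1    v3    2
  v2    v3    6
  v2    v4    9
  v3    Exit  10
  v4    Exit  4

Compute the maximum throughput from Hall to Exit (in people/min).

Augment Hall→v1→v3→Exit: bottleneck 2, flow now 2.
Augment Hall→v2→v3→Exit: bottleneck 6, flow now 8.
Augment Hall→v2→v4→Exit: bottleneck 3, flow now 11.
No augmenting path remains; maximum flow = 11.
In the residual graph, reachable from Hall: {Hall, v1}.
Min-cut edges: Hall→v2 (9), v1→v3 (2); capacity 9 + 2 = 11.
This cut is saturated, so no flow can exceed 11.

11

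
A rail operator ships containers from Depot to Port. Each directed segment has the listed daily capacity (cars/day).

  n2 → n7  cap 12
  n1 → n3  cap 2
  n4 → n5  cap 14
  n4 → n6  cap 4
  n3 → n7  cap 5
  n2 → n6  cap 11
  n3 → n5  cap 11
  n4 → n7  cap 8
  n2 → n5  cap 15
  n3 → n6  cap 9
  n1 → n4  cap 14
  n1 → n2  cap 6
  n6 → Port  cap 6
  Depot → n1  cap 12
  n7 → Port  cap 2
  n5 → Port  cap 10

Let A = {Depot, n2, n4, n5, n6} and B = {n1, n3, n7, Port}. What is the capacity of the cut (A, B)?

48

Edges leaving {Depot, n2, n4, n5, n6}: Depot→n1 (12), n2→n7 (12), n4→n7 (8), n5→Port (10), n6→Port (6).
Cut capacity = 12 + 12 + 8 + 10 + 6 = 48.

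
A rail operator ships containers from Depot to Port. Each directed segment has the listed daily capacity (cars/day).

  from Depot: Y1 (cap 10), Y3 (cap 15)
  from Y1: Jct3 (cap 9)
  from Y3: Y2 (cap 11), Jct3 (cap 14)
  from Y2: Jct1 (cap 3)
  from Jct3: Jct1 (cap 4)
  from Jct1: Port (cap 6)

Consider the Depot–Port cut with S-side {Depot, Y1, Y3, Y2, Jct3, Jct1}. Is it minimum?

Given cut capacity: 6 = 6.
Augment Depot→Y1→Jct3→Jct1→Port: bottleneck 4, flow now 4.
Augment Depot→Y3→Y2→Jct1→Port: bottleneck 2, flow now 6.
No augmenting path remains; maximum flow = 6.
Cut capacity 6 equals the max flow, so it is a minimum cut.

Yes — it is a minimum cut (capacity 6).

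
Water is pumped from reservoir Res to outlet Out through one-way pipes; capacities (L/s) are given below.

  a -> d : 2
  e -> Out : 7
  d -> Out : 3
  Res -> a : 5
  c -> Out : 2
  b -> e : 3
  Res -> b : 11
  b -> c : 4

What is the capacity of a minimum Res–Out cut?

7

Augment Res→a→d→Out: bottleneck 2, flow now 2.
Augment Res→b→c→Out: bottleneck 2, flow now 4.
Augment Res→b→e→Out: bottleneck 3, flow now 7.
No augmenting path remains; maximum flow = 7.
By max-flow min-cut, the minimum cut capacity equals the max flow.
In the residual graph, reachable from Res: {Res, a, b, c}.
Min-cut edges: a→d (2), b→e (3), c→Out (2); capacity 2 + 3 + 2 = 7.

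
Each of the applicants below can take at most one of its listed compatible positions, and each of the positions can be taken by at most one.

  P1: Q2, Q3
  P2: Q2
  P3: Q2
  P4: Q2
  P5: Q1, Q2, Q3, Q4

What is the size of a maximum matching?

3

Unit-capacity flow: source→left, listed edges, right→sink; max matching = max flow.
Augmenting path P1→Q2 (+1); matched 1.
Augmenting path P5→Q1 (+1); matched 2.
Augmenting path P2→Q2→P1→Q3 (+1); matched 3.
No augmenting path remains; maximum matching = 3.
König certificate: {P1, P5, Q2} is a vertex cover of size 3 (every listed pair touches it), so no matching can be larger.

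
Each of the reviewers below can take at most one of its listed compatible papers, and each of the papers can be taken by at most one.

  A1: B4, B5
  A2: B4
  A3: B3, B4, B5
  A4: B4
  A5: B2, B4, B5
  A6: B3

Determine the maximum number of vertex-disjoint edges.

Unit-capacity flow: source→left, listed edges, right→sink; max matching = max flow.
Augmenting path A1→B4 (+1); matched 1.
Augmenting path A3→B3 (+1); matched 2.
Augmenting path A5→B2 (+1); matched 3.
Augmenting path A2→B4→A1→B5 (+1); matched 4.
No augmenting path remains; maximum matching = 4.
König certificate: {A5, B3, B4, B5} is a vertex cover of size 4 (every listed pair touches it), so no matching can be larger.

4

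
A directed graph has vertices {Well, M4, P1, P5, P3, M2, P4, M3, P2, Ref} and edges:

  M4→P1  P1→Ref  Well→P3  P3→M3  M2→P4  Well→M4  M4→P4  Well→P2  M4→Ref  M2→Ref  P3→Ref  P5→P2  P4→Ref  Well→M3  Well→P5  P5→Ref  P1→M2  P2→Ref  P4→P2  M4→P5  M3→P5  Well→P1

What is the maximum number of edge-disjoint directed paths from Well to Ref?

5

Assign every edge capacity 1; by Menger, the answer equals the max flow.
Path Well→M4→Ref (+1); total 1.
Path Well→P1→Ref (+1); total 2.
Path Well→P5→Ref (+1); total 3.
Path Well→P3→Ref (+1); total 4.
Path Well→P2→Ref (+1); total 5.
No residual Well→Ref path; max flow = 5.
Certifying cut of size 5: {P2→Ref, P5→Ref, Well→M4, Well→P1, Well→P3}.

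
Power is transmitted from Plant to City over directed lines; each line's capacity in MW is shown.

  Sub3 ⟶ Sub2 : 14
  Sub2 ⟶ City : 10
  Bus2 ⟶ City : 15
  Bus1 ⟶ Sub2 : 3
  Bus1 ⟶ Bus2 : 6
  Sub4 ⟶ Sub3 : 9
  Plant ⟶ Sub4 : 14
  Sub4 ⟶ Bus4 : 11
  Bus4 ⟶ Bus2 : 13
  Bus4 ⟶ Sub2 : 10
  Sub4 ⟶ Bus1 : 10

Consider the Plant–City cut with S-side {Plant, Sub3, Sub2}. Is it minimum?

Given cut capacity: 14 + 10 = 24.
Augment Plant→Sub4→Bus4→Sub2→City: bottleneck 10, flow now 10.
Augment Plant→Sub4→Bus4→Bus2→City: bottleneck 1, flow now 11.
Augment Plant→Sub4→Bus1→Bus2→City: bottleneck 3, flow now 14.
No augmenting path remains; maximum flow = 14.
In the residual graph, reachable from Plant: {Plant}.
Min-cut edges: Plant→Sub4 (14); capacity 14 = 14.
Cut capacity 24 exceeds the max flow 14, so it is not minimum.

No — its capacity is 24, but the minimum cut has capacity 14.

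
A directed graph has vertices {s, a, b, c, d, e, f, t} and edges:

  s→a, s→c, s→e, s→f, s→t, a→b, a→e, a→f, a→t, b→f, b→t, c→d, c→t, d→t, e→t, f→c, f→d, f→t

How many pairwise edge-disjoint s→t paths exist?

5

Assign every edge capacity 1; by Menger, the answer equals the max flow.
Path s→t (+1); total 1.
Path s→a→t (+1); total 2.
Path s→c→t (+1); total 3.
Path s→e→t (+1); total 4.
Path s→f→t (+1); total 5.
No residual s→t path; max flow = 5.
Certifying cut of size 5: {s→a, s→c, s→e, s→f, s→t}.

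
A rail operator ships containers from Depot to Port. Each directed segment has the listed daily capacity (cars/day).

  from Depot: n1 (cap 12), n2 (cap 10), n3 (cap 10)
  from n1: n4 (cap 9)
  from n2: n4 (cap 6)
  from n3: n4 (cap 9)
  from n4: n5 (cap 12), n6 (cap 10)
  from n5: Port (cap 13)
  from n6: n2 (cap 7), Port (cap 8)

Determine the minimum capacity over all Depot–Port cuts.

20

Augment Depot→n1→n4→n5→Port: bottleneck 9, flow now 9.
Augment Depot→n2→n4→n5→Port: bottleneck 3, flow now 12.
Augment Depot→n2→n4→n6→Port: bottleneck 3, flow now 15.
Augment Depot→n3→n4→n6→Port: bottleneck 5, flow now 20.
No augmenting path remains; maximum flow = 20.
By max-flow min-cut, the minimum cut capacity equals the max flow.
In the residual graph, reachable from Depot: {Depot, n1, n2, n3, n4, n6}.
Min-cut edges: n4→n5 (12), n6→Port (8); capacity 12 + 8 = 20.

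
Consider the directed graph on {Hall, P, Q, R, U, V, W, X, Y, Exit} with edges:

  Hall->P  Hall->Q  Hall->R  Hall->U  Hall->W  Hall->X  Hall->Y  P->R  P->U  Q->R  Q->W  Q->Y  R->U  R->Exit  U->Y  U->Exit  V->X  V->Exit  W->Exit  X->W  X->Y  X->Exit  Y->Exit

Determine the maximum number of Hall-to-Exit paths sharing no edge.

Assign every edge capacity 1; by Menger, the answer equals the max flow.
Path Hall→R→Exit (+1); total 1.
Path Hall→U→Exit (+1); total 2.
Path Hall→W→Exit (+1); total 3.
Path Hall→X→Exit (+1); total 4.
Path Hall→Y→Exit (+1); total 5.
No residual Hall→Exit path; max flow = 5.
Certifying cut of size 5: {Hall→X, R→Exit, U→Exit, W→Exit, Y→Exit}.

5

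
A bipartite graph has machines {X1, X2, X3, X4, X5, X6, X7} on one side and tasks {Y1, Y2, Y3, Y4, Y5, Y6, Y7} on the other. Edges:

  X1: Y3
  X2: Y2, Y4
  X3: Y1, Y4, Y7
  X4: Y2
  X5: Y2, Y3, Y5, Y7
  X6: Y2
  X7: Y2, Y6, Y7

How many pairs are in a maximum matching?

6

Unit-capacity flow: source→left, listed edges, right→sink; max matching = max flow.
Augmenting path X1→Y3 (+1); matched 1.
Augmenting path X2→Y2 (+1); matched 2.
Augmenting path X3→Y1 (+1); matched 3.
Augmenting path X5→Y5 (+1); matched 4.
Augmenting path X7→Y6 (+1); matched 5.
Augmenting path X4→Y2→X2→Y4 (+1); matched 6.
No augmenting path remains; maximum matching = 6.
König certificate: {X1, X2, X3, X5, X7, Y2} is a vertex cover of size 6 (every listed pair touches it), so no matching can be larger.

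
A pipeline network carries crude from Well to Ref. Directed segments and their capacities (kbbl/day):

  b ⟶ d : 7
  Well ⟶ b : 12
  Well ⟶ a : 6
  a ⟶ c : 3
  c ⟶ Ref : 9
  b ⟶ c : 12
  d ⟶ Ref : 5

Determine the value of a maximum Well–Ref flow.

Augment Well→a→c→Ref: bottleneck 3, flow now 3.
Augment Well→b→c→Ref: bottleneck 6, flow now 9.
Augment Well→b→d→Ref: bottleneck 5, flow now 14.
No augmenting path remains; maximum flow = 14.
In the residual graph, reachable from Well: {Well, a, b, c, d}.
Min-cut edges: c→Ref (9), d→Ref (5); capacity 9 + 5 = 14.
This cut is saturated, so no flow can exceed 14.

14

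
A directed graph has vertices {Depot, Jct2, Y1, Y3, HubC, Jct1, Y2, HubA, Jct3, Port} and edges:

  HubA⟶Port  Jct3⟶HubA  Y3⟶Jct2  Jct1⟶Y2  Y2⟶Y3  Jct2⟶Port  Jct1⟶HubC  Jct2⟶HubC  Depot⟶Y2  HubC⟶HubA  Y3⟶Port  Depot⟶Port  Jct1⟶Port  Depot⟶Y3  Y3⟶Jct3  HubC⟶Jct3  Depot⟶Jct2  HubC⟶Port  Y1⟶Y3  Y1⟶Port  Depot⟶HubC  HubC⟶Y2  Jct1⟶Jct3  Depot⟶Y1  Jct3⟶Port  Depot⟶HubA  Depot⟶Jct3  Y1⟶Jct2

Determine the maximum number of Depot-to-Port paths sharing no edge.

7

Assign every edge capacity 1; by Menger, the answer equals the max flow.
Path Depot→Port (+1); total 1.
Path Depot→Jct2→Port (+1); total 2.
Path Depot→Y1→Port (+1); total 3.
Path Depot→Y3→Port (+1); total 4.
Path Depot→HubC→Port (+1); total 5.
Path Depot→HubA→Port (+1); total 6.
Path Depot→Jct3→Port (+1); total 7.
No residual Depot→Port path; max flow = 7.
Certifying cut of size 7: {Depot→Port, Depot→Y1, HubA→Port, HubC→Port, Jct2→Port, Jct3→Port, Y3→Port}.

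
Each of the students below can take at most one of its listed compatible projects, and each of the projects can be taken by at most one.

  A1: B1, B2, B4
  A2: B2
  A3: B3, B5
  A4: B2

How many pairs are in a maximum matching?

3

Unit-capacity flow: source→left, listed edges, right→sink; max matching = max flow.
Augmenting path A1→B1 (+1); matched 1.
Augmenting path A2→B2 (+1); matched 2.
Augmenting path A3→B3 (+1); matched 3.
No augmenting path remains; maximum matching = 3.
König certificate: {A1, A3, B2} is a vertex cover of size 3 (every listed pair touches it), so no matching can be larger.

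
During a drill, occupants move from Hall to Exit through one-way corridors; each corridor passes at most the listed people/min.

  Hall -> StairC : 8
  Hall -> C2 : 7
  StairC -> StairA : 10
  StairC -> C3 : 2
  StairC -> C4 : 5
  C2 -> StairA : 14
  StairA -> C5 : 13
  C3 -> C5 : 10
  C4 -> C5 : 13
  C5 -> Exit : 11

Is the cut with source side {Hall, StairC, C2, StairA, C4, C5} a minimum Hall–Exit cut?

No — its capacity is 13, but the minimum cut has capacity 11.

Given cut capacity: 2 + 11 = 13.
Augment Hall→StairC→StairA→C5→Exit: bottleneck 8, flow now 8.
Augment Hall→C2→StairA→C5→Exit: bottleneck 3, flow now 11.
No augmenting path remains; maximum flow = 11.
In the residual graph, reachable from Hall: {Hall, StairC, C2, StairA, C3, C4, C5}.
Min-cut edges: C5→Exit (11); capacity 11 = 11.
Cut capacity 13 exceeds the max flow 11, so it is not minimum.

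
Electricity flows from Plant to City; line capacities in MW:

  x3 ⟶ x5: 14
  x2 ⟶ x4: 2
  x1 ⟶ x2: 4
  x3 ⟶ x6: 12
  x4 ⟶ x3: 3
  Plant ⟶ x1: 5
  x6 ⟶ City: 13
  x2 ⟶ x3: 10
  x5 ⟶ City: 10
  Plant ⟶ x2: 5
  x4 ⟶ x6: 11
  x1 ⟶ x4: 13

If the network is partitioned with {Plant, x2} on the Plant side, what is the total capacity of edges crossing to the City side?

17

Edges leaving {Plant, x2}: Plant→x1 (5), x2→x3 (10), x2→x4 (2).
Cut capacity = 5 + 10 + 2 = 17.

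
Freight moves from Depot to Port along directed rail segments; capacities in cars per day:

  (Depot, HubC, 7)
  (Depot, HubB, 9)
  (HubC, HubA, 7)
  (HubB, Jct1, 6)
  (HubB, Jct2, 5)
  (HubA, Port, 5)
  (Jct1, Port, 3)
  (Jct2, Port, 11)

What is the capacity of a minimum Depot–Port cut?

Augment Depot→HubC→HubA→Port: bottleneck 5, flow now 5.
Augment Depot→HubB→Jct1→Port: bottleneck 3, flow now 8.
Augment Depot→HubB→Jct2→Port: bottleneck 5, flow now 13.
No augmenting path remains; maximum flow = 13.
By max-flow min-cut, the minimum cut capacity equals the max flow.
In the residual graph, reachable from Depot: {Depot, HubC, HubB, HubA, Jct1}.
Min-cut edges: HubB→Jct2 (5), HubA→Port (5), Jct1→Port (3); capacity 5 + 5 + 3 = 13.

13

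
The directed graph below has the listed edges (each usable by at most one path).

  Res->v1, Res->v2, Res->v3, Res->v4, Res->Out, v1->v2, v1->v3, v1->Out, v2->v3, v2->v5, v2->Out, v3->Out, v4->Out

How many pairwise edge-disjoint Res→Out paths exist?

5

Assign every edge capacity 1; by Menger, the answer equals the max flow.
Path Res→Out (+1); total 1.
Path Res→v1→Out (+1); total 2.
Path Res→v2→Out (+1); total 3.
Path Res→v3→Out (+1); total 4.
Path Res→v4→Out (+1); total 5.
No residual Res→Out path; max flow = 5.
Certifying cut of size 5: {Res→Out, Res→v1, Res→v2, Res→v3, Res→v4}.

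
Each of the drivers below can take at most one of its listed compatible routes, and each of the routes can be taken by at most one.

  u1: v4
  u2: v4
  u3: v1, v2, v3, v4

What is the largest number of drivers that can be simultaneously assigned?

Unit-capacity flow: source→left, listed edges, right→sink; max matching = max flow.
Augmenting path u1→v4 (+1); matched 1.
Augmenting path u3→v1 (+1); matched 2.
No augmenting path remains; maximum matching = 2.
König certificate: {u3, v4} is a vertex cover of size 2 (every listed pair touches it), so no matching can be larger.

2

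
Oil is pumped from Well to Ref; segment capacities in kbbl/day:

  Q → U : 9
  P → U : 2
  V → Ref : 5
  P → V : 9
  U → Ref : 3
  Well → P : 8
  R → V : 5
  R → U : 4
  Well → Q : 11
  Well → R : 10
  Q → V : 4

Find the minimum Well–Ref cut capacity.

Augment Well→P→U→Ref: bottleneck 2, flow now 2.
Augment Well→P→V→Ref: bottleneck 5, flow now 7.
Augment Well→Q→U→Ref: bottleneck 1, flow now 8.
No augmenting path remains; maximum flow = 8.
By max-flow min-cut, the minimum cut capacity equals the max flow.
In the residual graph, reachable from Well: {Well, P, Q, R, U, V}.
Min-cut edges: U→Ref (3), V→Ref (5); capacity 3 + 5 = 8.

8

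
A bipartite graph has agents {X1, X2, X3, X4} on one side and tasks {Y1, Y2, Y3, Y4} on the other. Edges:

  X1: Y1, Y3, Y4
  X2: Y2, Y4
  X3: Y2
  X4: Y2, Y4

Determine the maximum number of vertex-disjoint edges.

3

Unit-capacity flow: source→left, listed edges, right→sink; max matching = max flow.
Augmenting path X1→Y1 (+1); matched 1.
Augmenting path X2→Y2 (+1); matched 2.
Augmenting path X4→Y4 (+1); matched 3.
No augmenting path remains; maximum matching = 3.
König certificate: {X1, Y2, Y4} is a vertex cover of size 3 (every listed pair touches it), so no matching can be larger.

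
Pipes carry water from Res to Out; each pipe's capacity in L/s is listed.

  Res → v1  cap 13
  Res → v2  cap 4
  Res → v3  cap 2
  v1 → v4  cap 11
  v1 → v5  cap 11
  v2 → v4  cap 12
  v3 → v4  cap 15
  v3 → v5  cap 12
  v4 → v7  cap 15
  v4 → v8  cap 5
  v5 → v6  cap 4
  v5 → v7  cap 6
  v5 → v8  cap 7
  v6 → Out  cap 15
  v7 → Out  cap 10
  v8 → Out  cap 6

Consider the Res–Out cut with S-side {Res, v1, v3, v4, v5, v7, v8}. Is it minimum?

Given cut capacity: 4 + 4 + 10 + 6 = 24.
Augment Res→v1→v4→v7→Out: bottleneck 10, flow now 10.
Augment Res→v1→v4→v8→Out: bottleneck 1, flow now 11.
Augment Res→v1→v5→v6→Out: bottleneck 2, flow now 13.
Augment Res→v2→v4→v8→Out: bottleneck 4, flow now 17.
Augment Res→v3→v5→v6→Out: bottleneck 2, flow now 19.
No augmenting path remains; maximum flow = 19.
In the residual graph, reachable from Res: {Res}.
Min-cut edges: Res→v1 (13), Res→v2 (4), Res→v3 (2); capacity 13 + 4 + 2 = 19.
Cut capacity 24 exceeds the max flow 19, so it is not minimum.

No — its capacity is 24, but the minimum cut has capacity 19.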